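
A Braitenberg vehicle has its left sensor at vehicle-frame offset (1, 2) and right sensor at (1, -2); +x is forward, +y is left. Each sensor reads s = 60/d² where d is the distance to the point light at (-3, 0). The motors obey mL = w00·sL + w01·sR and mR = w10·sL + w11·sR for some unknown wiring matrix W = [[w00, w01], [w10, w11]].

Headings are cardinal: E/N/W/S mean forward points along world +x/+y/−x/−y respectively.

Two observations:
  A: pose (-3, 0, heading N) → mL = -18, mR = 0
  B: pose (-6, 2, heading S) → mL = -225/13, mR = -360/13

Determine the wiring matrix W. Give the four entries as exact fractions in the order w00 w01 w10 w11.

-1/2 -1 -1 1

obs A: pose=(-3,0,N) → sL=12, sR=12, mL=-18, mR=0
obs B: pose=(-6,2,S) → sL=30, sR=30/13, mL=-225/13, mR=-360/13
sensor matrix S = [[12, 12], [30, 30/13]]; det S = -4320/13
solve [mL_A; mL_B] = S·[w00; w01] and [mR_A; mR_B] = S·[w10; w11]:
  w00 = -1/2, w01 = -1, w10 = -1, w11 = 1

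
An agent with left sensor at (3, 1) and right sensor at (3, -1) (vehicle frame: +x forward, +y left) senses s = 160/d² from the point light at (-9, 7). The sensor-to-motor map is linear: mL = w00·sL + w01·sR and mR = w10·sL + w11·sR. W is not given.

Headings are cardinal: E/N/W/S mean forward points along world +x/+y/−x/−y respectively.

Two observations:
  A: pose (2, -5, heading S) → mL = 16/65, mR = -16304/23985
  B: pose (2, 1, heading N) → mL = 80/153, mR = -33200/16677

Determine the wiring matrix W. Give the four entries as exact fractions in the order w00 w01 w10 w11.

obs A: pose=(2,-5,S) → sL=160/369, sR=32/65, mL=16/65, mR=-16304/23985
obs B: pose=(2,1,N) → sL=160/109, sR=160/153, mL=80/153, mR=-33200/16677
sensor matrix S = [[160/369, 32/65], [160/109, 160/153]]; det S = -21536768/79999569
solve [mL_A; mL_B] = S·[w00; w01] and [mR_A; mR_B] = S·[w10; w11]:
  w00 = 0, w01 = 1/2, w10 = -1, w11 = -1/2

0 1/2 -1 -1/2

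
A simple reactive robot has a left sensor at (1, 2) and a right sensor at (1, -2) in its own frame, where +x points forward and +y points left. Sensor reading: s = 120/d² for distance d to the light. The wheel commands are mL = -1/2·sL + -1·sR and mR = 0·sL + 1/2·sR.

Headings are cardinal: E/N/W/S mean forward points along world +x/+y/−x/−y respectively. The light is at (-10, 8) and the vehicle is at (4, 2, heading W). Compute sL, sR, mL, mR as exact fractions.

120/233 24/37 -7812/8621 12/37

left sensor world pos  = (3, 0); dL² = 233
right sensor world pos = (3, 4); dR² = 185
sL = 120/233 = 120/233
sR = 120/185 = 24/37
mL = -1/2·sL + -1·sR = -7812/8621
mR = 0·sL + 1/2·sR = 12/37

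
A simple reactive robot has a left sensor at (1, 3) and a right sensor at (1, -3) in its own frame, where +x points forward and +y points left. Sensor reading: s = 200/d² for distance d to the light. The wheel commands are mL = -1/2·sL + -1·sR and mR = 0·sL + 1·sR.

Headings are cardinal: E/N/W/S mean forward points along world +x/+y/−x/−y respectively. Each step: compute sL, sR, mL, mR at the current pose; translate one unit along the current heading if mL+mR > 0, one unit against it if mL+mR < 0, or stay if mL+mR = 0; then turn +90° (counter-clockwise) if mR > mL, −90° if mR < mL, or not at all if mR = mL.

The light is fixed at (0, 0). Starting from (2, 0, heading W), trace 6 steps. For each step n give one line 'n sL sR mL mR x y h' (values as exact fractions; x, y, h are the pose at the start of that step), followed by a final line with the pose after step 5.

0 20 20 -30 20 2 0 W
1 200/37 200 -7500/37 200 3 0 S
2 25/4 10 -105/8 10 3 1 E
3 40 200/29 -780/29 200/29 2 1 N
4 20 20 -30 20 2 0 W
5 200/37 200 -7500/37 200 3 0 S
final 3 1 E

n=0: pose=(2,0,W); sL=20, sR=20; mL=-30, mR=20; mL+mR=-10 → advance -1; mR−mL=50 → turn +1·90°
n=1: pose=(3,0,S); sL=200/37, sR=200; mL=-7500/37, mR=200; mL+mR=-100/37 → advance -1; mR−mL=14900/37 → turn +1·90°
n=2: pose=(3,1,E); sL=25/4, sR=10; mL=-105/8, mR=10; mL+mR=-25/8 → advance -1; mR−mL=185/8 → turn +1·90°
n=3: pose=(2,1,N); sL=40, sR=200/29; mL=-780/29, mR=200/29; mL+mR=-20 → advance -1; mR−mL=980/29 → turn +1·90°
n=4: pose=(2,0,W); sL=20, sR=20; mL=-30, mR=20; mL+mR=-10 → advance -1; mR−mL=50 → turn +1·90°
n=5: pose=(3,0,S); sL=200/37, sR=200; mL=-7500/37, mR=200; mL+mR=-100/37 → advance -1; mR−mL=14900/37 → turn +1·90°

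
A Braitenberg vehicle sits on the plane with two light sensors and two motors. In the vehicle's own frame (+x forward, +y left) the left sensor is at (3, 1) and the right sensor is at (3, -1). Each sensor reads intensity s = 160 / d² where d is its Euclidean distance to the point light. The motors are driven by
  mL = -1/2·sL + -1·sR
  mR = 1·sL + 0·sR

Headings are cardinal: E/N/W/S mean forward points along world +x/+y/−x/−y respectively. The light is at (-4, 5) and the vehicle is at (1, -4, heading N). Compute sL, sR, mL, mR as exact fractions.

40/13 20/9 -440/117 40/13

left sensor world pos  = (0, -1); dL² = 52
right sensor world pos = (2, -1); dR² = 72
sL = 160/52 = 40/13
sR = 160/72 = 20/9
mL = -1/2·sL + -1·sR = -440/117
mR = 1·sL + 0·sR = 40/13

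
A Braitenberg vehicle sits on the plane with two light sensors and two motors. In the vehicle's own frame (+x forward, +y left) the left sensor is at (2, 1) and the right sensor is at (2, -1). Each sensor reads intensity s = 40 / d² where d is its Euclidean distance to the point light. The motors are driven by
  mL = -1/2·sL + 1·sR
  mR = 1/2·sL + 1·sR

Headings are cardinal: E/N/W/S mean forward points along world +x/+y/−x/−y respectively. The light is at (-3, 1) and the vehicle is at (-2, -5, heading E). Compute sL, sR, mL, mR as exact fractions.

left sensor world pos  = (0, -4); dL² = 34
right sensor world pos = (0, -6); dR² = 58
sL = 40/34 = 20/17
sR = 40/58 = 20/29
mL = -1/2·sL + 1·sR = 50/493
mR = 1/2·sL + 1·sR = 630/493

20/17 20/29 50/493 630/493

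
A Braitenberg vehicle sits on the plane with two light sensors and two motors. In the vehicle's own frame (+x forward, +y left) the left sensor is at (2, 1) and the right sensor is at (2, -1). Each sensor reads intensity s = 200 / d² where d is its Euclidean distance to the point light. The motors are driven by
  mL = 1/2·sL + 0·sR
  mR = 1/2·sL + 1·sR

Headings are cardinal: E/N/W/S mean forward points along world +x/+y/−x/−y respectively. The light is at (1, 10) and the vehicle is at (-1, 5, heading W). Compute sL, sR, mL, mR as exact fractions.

left sensor world pos  = (-3, 4); dL² = 52
right sensor world pos = (-3, 6); dR² = 32
sL = 200/52 = 50/13
sR = 200/32 = 25/4
mL = 1/2·sL + 0·sR = 25/13
mR = 1/2·sL + 1·sR = 425/52

50/13 25/4 25/13 425/52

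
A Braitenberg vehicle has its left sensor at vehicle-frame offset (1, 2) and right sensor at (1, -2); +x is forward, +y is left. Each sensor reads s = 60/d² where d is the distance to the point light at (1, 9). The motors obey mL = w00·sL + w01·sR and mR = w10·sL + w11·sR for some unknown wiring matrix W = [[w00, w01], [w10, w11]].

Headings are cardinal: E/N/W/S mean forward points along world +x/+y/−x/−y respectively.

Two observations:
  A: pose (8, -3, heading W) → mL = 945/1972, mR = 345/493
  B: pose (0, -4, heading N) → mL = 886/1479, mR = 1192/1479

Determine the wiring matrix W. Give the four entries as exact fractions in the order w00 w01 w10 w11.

obs A: pose=(8,-3,W) → sL=15/58, sR=15/34, mL=945/1972, mR=345/493
obs B: pose=(0,-4,N) → sL=20/51, sR=12/29, mL=886/1479, mR=1192/1479
sensor matrix S = [[15/58, 15/34], [20/51, 12/29]]; det S = -16040/243049
solve [mL_A; mL_B] = S·[w00; w01] and [mR_A; mR_B] = S·[w10; w11]:
  w00 = 1, w01 = 1/2, w10 = 1, w11 = 1

1 1/2 1 1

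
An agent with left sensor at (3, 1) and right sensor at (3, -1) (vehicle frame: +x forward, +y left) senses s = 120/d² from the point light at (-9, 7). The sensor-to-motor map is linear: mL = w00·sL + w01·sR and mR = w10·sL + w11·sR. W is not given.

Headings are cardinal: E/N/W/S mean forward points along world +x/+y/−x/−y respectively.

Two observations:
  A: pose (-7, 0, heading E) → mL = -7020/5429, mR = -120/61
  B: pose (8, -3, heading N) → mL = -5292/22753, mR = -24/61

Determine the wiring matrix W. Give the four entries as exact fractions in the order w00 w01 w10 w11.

obs A: pose=(-7,0,E) → sL=120/61, sR=120/89, mL=-7020/5429, mR=-120/61
obs B: pose=(8,-3,N) → sL=24/61, sR=120/373, mL=-5292/22753, mR=-24/61
sensor matrix S = [[120/61, 120/89], [24/61, 120/373]]; det S = 207360/2025017
solve [mL_A; mL_B] = S·[w00; w01] and [mR_A; mR_B] = S·[w10; w11]:
  w00 = -1, w01 = 1/2, w10 = -1, w11 = 0

-1 1/2 -1 0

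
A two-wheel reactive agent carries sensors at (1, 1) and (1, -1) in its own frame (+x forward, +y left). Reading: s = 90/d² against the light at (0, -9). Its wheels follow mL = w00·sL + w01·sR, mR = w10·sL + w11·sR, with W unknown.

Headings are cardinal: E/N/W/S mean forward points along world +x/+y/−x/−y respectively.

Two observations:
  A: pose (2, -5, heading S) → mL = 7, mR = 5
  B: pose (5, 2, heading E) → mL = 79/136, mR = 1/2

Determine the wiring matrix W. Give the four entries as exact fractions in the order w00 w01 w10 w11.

obs A: pose=(2,-5,S) → sL=5, sR=9, mL=7, mR=5
obs B: pose=(5,2,E) → sL=1/2, sR=45/68, mL=79/136, mR=1/2
sensor matrix S = [[5, 9], [1/2, 45/68]]; det S = -81/68
solve [mL_A; mL_B] = S·[w00; w01] and [mR_A; mR_B] = S·[w10; w11]:
  w00 = 1/2, w01 = 1/2, w10 = 1, w11 = 0

1/2 1/2 1 0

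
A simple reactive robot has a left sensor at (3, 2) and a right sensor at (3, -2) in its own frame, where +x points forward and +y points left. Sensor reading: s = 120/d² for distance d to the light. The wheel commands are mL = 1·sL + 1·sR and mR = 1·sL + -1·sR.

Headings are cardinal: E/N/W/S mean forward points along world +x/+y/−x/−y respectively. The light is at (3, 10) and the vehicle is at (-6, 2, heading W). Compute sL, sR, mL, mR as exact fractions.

left sensor world pos  = (-9, 0); dL² = 244
right sensor world pos = (-9, 4); dR² = 180
sL = 120/244 = 30/61
sR = 120/180 = 2/3
mL = 1·sL + 1·sR = 212/183
mR = 1·sL + -1·sR = -32/183

30/61 2/3 212/183 -32/183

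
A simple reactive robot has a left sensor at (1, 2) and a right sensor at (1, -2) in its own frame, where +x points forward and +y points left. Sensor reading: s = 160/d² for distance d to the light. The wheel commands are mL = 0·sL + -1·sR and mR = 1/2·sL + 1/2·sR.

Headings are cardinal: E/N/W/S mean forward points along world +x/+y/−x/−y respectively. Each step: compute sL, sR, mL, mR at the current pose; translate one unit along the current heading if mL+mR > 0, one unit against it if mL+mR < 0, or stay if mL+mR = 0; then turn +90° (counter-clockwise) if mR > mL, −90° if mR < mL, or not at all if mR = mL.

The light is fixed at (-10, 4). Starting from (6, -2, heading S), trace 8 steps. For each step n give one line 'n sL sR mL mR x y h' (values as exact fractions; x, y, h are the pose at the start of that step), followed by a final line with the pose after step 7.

0 160/373 32/49 -32/49 9888/18277 6 -2 S
1 80/149 80/169 -80/169 12720/25181 6 -1 E
2 160/241 160/377 -160/377 49440/90857 7 -1 N
3 40/73 8/13 -8/13 552/949 7 0 W
4 32/85 160/281 -160/281 11296/23885 8 0 S
5 80/181 80/193 -80/193 14960/34933 8 1 E
6 160/293 32/89 -32/89 11808/26077 9 1 N
7 8/17 40/81 -40/81 664/1377 9 2 W
final 10 2 S

n=0: pose=(6,-2,S); sL=160/373, sR=32/49; mL=-32/49, mR=9888/18277; mL+mR=-2048/18277 → advance -1; mR−mL=21824/18277 → turn +1·90°
n=1: pose=(6,-1,E); sL=80/149, sR=80/169; mL=-80/169, mR=12720/25181; mL+mR=800/25181 → advance +1; mR−mL=24640/25181 → turn +1·90°
n=2: pose=(7,-1,N); sL=160/241, sR=160/377; mL=-160/377, mR=49440/90857; mL+mR=10880/90857 → advance +1; mR−mL=88000/90857 → turn +1·90°
n=3: pose=(7,0,W); sL=40/73, sR=8/13; mL=-8/13, mR=552/949; mL+mR=-32/949 → advance -1; mR−mL=1136/949 → turn +1·90°
n=4: pose=(8,0,S); sL=32/85, sR=160/281; mL=-160/281, mR=11296/23885; mL+mR=-2304/23885 → advance -1; mR−mL=24896/23885 → turn +1·90°
n=5: pose=(8,1,E); sL=80/181, sR=80/193; mL=-80/193, mR=14960/34933; mL+mR=480/34933 → advance +1; mR−mL=29440/34933 → turn +1·90°
n=6: pose=(9,1,N); sL=160/293, sR=32/89; mL=-32/89, mR=11808/26077; mL+mR=2432/26077 → advance +1; mR−mL=21184/26077 → turn +1·90°
n=7: pose=(9,2,W); sL=8/17, sR=40/81; mL=-40/81, mR=664/1377; mL+mR=-16/1377 → advance -1; mR−mL=448/459 → turn +1·90°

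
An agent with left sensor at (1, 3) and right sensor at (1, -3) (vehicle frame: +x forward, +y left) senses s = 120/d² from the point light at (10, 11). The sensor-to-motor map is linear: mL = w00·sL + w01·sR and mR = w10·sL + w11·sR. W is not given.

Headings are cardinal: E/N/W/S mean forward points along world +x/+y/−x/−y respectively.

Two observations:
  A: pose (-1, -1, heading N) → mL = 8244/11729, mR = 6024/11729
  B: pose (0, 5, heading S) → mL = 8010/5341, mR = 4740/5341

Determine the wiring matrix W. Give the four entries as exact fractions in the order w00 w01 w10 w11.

1 1/2 1/2 1/2

obs A: pose=(-1,-1,N) → sL=120/317, sR=24/37, mL=8244/11729, mR=6024/11729
obs B: pose=(0,5,S) → sL=60/49, sR=60/109, mL=8010/5341, mR=4740/5341
sensor matrix S = [[120/317, 24/37], [60/49, 60/109]]; det S = -36702720/62644589
solve [mL_A; mL_B] = S·[w00; w01] and [mR_A; mR_B] = S·[w10; w11]:
  w00 = 1, w01 = 1/2, w10 = 1/2, w11 = 1/2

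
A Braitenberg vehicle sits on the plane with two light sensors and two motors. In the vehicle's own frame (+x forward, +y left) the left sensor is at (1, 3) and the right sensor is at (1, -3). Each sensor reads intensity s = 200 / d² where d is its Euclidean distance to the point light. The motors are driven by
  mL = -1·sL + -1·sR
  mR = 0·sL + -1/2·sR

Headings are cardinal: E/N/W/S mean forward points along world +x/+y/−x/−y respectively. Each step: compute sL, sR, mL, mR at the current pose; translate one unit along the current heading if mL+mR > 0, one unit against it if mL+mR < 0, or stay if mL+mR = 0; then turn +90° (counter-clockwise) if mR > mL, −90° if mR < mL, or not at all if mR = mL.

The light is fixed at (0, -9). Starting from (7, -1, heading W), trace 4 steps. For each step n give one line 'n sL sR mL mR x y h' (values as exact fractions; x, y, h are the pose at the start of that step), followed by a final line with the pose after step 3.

0 200/61 200/157 -43600/9577 -100/157 7 -1 W
1 20/17 100/37 -2440/629 -50/37 8 -1 S
2 8/9 200/117 -304/117 -100/117 8 0 E
3 50/29 1 -79/29 -1/2 7 0 N
final 7 -1 W

n=0: pose=(7,-1,W); sL=200/61, sR=200/157; mL=-43600/9577, mR=-100/157; mL+mR=-49700/9577 → advance -1; mR−mL=37500/9577 → turn +1·90°
n=1: pose=(8,-1,S); sL=20/17, sR=100/37; mL=-2440/629, mR=-50/37; mL+mR=-3290/629 → advance -1; mR−mL=1590/629 → turn +1·90°
n=2: pose=(8,0,E); sL=8/9, sR=200/117; mL=-304/117, mR=-100/117; mL+mR=-404/117 → advance -1; mR−mL=68/39 → turn +1·90°
n=3: pose=(7,0,N); sL=50/29, sR=1; mL=-79/29, mR=-1/2; mL+mR=-187/58 → advance -1; mR−mL=129/58 → turn +1·90°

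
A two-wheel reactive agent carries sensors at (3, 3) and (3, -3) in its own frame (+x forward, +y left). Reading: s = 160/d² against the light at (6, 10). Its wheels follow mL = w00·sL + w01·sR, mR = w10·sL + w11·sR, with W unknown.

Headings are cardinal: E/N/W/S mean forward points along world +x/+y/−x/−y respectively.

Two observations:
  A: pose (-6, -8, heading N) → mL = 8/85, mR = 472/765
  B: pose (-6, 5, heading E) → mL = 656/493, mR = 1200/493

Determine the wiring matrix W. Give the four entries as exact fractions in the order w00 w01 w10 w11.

obs A: pose=(-6,-8,N) → sL=16/45, sR=80/153, mL=8/85, mR=472/765
obs B: pose=(-6,5,E) → sL=32/17, sR=32/29, mL=656/493, mR=1200/493
sensor matrix S = [[16/45, 80/153], [32/17, 32/29]]; det S = -223232/377145
solve [mL_A; mL_B] = S·[w00; w01] and [mR_A; mR_B] = S·[w10; w11]:
  w00 = 1, w01 = -1/2, w10 = 1, w11 = 1/2

1 -1/2 1 1/2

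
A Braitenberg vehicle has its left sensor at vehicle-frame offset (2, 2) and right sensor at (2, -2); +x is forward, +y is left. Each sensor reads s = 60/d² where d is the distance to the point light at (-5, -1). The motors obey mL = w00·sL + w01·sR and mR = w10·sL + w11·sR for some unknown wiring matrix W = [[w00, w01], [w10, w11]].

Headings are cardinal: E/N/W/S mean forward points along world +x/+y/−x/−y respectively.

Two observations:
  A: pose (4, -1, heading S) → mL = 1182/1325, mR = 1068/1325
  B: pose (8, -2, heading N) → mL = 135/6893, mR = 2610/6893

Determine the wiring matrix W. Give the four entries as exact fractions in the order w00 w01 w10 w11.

-1/2 1 1/2 1/2

obs A: pose=(4,-1,S) → sL=12/25, sR=60/53, mL=1182/1325, mR=1068/1325
obs B: pose=(8,-2,N) → sL=30/61, sR=30/113, mL=135/6893, mR=2610/6893
sensor matrix S = [[12/25, 60/53], [30/61, 30/113]]; det S = -784224/1826645
solve [mL_A; mL_B] = S·[w00; w01] and [mR_A; mR_B] = S·[w10; w11]:
  w00 = -1/2, w01 = 1, w10 = 1/2, w11 = 1/2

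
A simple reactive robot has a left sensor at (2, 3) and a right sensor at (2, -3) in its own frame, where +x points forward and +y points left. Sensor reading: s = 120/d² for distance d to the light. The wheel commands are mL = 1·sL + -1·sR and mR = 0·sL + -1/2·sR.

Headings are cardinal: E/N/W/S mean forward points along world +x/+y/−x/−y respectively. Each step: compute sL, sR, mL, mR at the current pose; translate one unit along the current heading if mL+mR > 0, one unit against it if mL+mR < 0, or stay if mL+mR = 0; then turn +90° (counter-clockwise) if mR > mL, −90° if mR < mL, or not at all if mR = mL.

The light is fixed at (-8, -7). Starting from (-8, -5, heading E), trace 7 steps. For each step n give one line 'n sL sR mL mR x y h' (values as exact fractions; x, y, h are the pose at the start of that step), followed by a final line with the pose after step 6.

0 120/29 24 -576/29 -12 -8 -5 E
1 15/4 6 -9/4 -3 -9 -5 N
2 120/17 24 -288/17 -12 -9 -6 E
3 60/17 12 -144/17 -6 -10 -6 N
4 24/5 24/5 0 -12/5 -10 -7 W
5 6 15 -9 -15/2 -9 -7 N
6 24/5 120/13 -288/65 -60/13 -9 -8 W
final -8 -8 N

n=0: pose=(-8,-5,E); sL=120/29, sR=24; mL=-576/29, mR=-12; mL+mR=-924/29 → advance -1; mR−mL=228/29 → turn +1·90°
n=1: pose=(-9,-5,N); sL=15/4, sR=6; mL=-9/4, mR=-3; mL+mR=-21/4 → advance -1; mR−mL=-3/4 → turn -1·90°
n=2: pose=(-9,-6,E); sL=120/17, sR=24; mL=-288/17, mR=-12; mL+mR=-492/17 → advance -1; mR−mL=84/17 → turn +1·90°
n=3: pose=(-10,-6,N); sL=60/17, sR=12; mL=-144/17, mR=-6; mL+mR=-246/17 → advance -1; mR−mL=42/17 → turn +1·90°
n=4: pose=(-10,-7,W); sL=24/5, sR=24/5; mL=0, mR=-12/5; mL+mR=-12/5 → advance -1; mR−mL=-12/5 → turn -1·90°
n=5: pose=(-9,-7,N); sL=6, sR=15; mL=-9, mR=-15/2; mL+mR=-33/2 → advance -1; mR−mL=3/2 → turn +1·90°
n=6: pose=(-9,-8,W); sL=24/5, sR=120/13; mL=-288/65, mR=-60/13; mL+mR=-588/65 → advance -1; mR−mL=-12/65 → turn -1·90°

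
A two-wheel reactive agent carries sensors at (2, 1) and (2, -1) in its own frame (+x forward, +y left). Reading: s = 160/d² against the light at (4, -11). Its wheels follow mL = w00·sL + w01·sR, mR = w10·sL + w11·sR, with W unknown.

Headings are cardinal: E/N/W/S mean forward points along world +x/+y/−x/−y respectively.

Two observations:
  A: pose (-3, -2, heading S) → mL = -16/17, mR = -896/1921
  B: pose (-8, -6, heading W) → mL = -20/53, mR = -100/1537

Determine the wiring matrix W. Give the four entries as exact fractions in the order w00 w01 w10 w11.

obs A: pose=(-3,-2,S) → sL=32/17, sR=160/113, mL=-16/17, mR=-896/1921
obs B: pose=(-8,-6,W) → sL=40/53, sR=20/29, mL=-20/53, mR=-100/1537
sensor matrix S = [[32/17, 160/113], [40/53, 20/29]]; det S = 677760/2952577
solve [mL_A; mL_B] = S·[w00; w01] and [mR_A; mR_B] = S·[w10; w11]:
  w00 = -1/2, w01 = 0, w10 = -1, w11 = 1

-1/2 0 -1 1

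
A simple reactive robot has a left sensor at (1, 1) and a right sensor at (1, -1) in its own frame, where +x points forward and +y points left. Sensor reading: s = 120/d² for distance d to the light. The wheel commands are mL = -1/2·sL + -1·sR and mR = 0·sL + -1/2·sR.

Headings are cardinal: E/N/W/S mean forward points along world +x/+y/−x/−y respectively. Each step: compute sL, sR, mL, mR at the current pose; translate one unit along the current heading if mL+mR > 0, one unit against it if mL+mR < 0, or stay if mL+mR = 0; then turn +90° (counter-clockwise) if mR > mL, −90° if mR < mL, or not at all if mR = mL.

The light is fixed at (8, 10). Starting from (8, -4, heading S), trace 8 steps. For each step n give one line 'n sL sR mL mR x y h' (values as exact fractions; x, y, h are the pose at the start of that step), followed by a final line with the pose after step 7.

0 60/113 60/113 -90/113 -30/113 8 -4 S
1 24/29 120/197 -5844/5713 -60/197 8 -3 E
2 30/37 5/6 -275/222 -5/12 7 -3 N
3 120/229 120/173 -37860/39617 -60/173 7 -4 W
4 60/113 60/113 -90/113 -30/113 8 -4 S
5 24/29 120/197 -5844/5713 -60/197 8 -3 E
6 30/37 5/6 -275/222 -5/12 7 -3 N
7 120/229 120/173 -37860/39617 -60/173 7 -4 W
final 8 -4 S

n=0: pose=(8,-4,S); sL=60/113, sR=60/113; mL=-90/113, mR=-30/113; mL+mR=-120/113 → advance -1; mR−mL=60/113 → turn +1·90°
n=1: pose=(8,-3,E); sL=24/29, sR=120/197; mL=-5844/5713, mR=-60/197; mL+mR=-7584/5713 → advance -1; mR−mL=4104/5713 → turn +1·90°
n=2: pose=(7,-3,N); sL=30/37, sR=5/6; mL=-275/222, mR=-5/12; mL+mR=-245/148 → advance -1; mR−mL=365/444 → turn +1·90°
n=3: pose=(7,-4,W); sL=120/229, sR=120/173; mL=-37860/39617, mR=-60/173; mL+mR=-51600/39617 → advance -1; mR−mL=24120/39617 → turn +1·90°
n=4: pose=(8,-4,S); sL=60/113, sR=60/113; mL=-90/113, mR=-30/113; mL+mR=-120/113 → advance -1; mR−mL=60/113 → turn +1·90°
n=5: pose=(8,-3,E); sL=24/29, sR=120/197; mL=-5844/5713, mR=-60/197; mL+mR=-7584/5713 → advance -1; mR−mL=4104/5713 → turn +1·90°
n=6: pose=(7,-3,N); sL=30/37, sR=5/6; mL=-275/222, mR=-5/12; mL+mR=-245/148 → advance -1; mR−mL=365/444 → turn +1·90°
n=7: pose=(7,-4,W); sL=120/229, sR=120/173; mL=-37860/39617, mR=-60/173; mL+mR=-51600/39617 → advance -1; mR−mL=24120/39617 → turn +1·90°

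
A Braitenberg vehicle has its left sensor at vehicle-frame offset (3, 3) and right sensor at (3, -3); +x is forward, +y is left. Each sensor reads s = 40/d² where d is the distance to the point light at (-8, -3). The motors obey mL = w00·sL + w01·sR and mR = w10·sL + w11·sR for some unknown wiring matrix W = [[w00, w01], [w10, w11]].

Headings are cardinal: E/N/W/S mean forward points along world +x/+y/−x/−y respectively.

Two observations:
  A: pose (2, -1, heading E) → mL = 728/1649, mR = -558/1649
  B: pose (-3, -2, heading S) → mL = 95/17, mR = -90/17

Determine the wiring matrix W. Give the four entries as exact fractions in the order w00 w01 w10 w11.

obs A: pose=(2,-1,E) → sL=20/97, sR=4/17, mL=728/1649, mR=-558/1649
obs B: pose=(-3,-2,S) → sL=10/17, sR=5, mL=95/17, mR=-90/17
sensor matrix S = [[20/97, 4/17], [10/17, 5]]; det S = 25020/28033
solve [mL_A; mL_B] = S·[w00; w01] and [mR_A; mR_B] = S·[w10; w11]:
  w00 = 1, w01 = 1, w10 = -1/2, w11 = -1

1 1 -1/2 -1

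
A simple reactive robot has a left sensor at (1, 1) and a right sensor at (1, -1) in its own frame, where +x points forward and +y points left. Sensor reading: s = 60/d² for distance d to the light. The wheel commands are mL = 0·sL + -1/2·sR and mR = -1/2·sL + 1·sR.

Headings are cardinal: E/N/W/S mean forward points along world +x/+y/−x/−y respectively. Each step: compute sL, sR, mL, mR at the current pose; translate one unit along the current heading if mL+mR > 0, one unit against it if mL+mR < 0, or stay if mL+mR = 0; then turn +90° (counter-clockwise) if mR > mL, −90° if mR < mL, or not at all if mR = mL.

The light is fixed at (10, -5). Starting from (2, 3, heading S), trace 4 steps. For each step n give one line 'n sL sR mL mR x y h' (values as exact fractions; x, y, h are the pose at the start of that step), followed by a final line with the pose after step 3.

0 30/49 6/13 -3/13 99/637 2 3 S
1 60/149 60/113 -30/113 5550/16837 2 4 E
2 15/41 15/34 -15/68 180/697 3 4 N
3 12/29 12/37 -6/37 126/1073 3 5 W
final 4 5 S

n=0: pose=(2,3,S); sL=30/49, sR=6/13; mL=-3/13, mR=99/637; mL+mR=-48/637 → advance -1; mR−mL=246/637 → turn +1·90°
n=1: pose=(2,4,E); sL=60/149, sR=60/113; mL=-30/113, mR=5550/16837; mL+mR=1080/16837 → advance +1; mR−mL=10020/16837 → turn +1·90°
n=2: pose=(3,4,N); sL=15/41, sR=15/34; mL=-15/68, mR=180/697; mL+mR=105/2788 → advance +1; mR−mL=1335/2788 → turn +1·90°
n=3: pose=(3,5,W); sL=12/29, sR=12/37; mL=-6/37, mR=126/1073; mL+mR=-48/1073 → advance -1; mR−mL=300/1073 → turn +1·90°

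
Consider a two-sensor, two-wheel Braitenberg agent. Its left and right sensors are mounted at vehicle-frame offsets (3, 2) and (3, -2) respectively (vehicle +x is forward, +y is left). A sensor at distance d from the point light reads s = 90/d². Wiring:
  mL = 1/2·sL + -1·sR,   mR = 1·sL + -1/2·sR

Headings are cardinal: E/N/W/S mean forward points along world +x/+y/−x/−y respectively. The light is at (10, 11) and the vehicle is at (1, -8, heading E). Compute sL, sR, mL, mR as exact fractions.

18/65 10/53 -173/3445 629/3445

left sensor world pos  = (4, -6); dL² = 325
right sensor world pos = (4, -10); dR² = 477
sL = 90/325 = 18/65
sR = 90/477 = 10/53
mL = 1/2·sL + -1·sR = -173/3445
mR = 1·sL + -1/2·sR = 629/3445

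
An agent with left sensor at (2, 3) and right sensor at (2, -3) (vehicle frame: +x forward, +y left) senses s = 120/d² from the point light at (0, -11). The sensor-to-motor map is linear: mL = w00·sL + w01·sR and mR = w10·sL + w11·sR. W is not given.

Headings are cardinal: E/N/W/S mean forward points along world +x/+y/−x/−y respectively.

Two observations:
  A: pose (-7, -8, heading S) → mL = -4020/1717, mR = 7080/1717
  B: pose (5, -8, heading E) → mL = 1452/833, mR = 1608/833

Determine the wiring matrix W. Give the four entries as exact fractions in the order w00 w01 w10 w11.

-1/2 1 1/2 1/2

obs A: pose=(-7,-8,S) → sL=120/17, sR=120/101, mL=-4020/1717, mR=7080/1717
obs B: pose=(5,-8,E) → sL=24/17, sR=120/49, mL=1452/833, mR=1608/833
sensor matrix S = [[120/17, 120/101], [24/17, 120/49]]; det S = 1313280/84133
solve [mL_A; mL_B] = S·[w00; w01] and [mR_A; mR_B] = S·[w10; w11]:
  w00 = -1/2, w01 = 1, w10 = 1/2, w11 = 1/2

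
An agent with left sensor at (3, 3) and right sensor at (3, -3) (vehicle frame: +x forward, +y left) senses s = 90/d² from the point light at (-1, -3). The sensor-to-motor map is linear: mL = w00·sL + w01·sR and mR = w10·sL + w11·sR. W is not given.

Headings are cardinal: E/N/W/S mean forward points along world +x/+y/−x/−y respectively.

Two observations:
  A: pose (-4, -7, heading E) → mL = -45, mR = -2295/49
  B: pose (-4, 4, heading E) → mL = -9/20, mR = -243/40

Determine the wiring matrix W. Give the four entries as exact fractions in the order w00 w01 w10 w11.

obs A: pose=(-4,-7,E) → sL=90, sR=90/49, mL=-45, mR=-2295/49
obs B: pose=(-4,4,E) → sL=9/10, sR=45/8, mL=-9/20, mR=-243/40
sensor matrix S = [[90, 90/49], [9/10, 45/8]]; det S = 98901/196
solve [mL_A; mL_B] = S·[w00; w01] and [mR_A; mR_B] = S·[w10; w11]:
  w00 = -1/2, w01 = 0, w10 = -1/2, w11 = -1

-1/2 0 -1/2 -1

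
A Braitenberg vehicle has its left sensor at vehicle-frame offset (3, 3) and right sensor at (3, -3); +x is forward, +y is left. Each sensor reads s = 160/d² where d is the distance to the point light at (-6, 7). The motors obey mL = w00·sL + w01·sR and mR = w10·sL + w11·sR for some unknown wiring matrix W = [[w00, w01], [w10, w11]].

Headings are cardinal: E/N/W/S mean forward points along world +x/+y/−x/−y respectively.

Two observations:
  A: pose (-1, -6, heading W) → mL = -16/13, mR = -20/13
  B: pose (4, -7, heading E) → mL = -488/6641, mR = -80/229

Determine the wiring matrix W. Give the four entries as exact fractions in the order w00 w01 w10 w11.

1/2 -1 0 -1

obs A: pose=(-1,-6,W) → sL=8/13, sR=20/13, mL=-16/13, mR=-20/13
obs B: pose=(4,-7,E) → sL=16/29, sR=80/229, mL=-488/6641, mR=-80/229
sensor matrix S = [[8/13, 20/13], [16/29, 80/229]]; det S = -54720/86333
solve [mL_A; mL_B] = S·[w00; w01] and [mR_A; mR_B] = S·[w10; w11]:
  w00 = 1/2, w01 = -1, w10 = 0, w11 = -1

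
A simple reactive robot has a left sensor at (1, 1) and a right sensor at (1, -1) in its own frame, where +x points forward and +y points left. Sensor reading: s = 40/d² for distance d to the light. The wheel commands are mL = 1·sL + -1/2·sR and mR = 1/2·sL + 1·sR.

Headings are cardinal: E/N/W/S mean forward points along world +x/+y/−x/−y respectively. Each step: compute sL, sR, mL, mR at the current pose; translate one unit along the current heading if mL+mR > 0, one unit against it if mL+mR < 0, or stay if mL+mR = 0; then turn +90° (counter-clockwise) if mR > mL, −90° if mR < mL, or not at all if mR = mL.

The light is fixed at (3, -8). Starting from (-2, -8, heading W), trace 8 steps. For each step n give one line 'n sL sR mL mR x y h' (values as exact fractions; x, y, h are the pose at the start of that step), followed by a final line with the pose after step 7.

n=0: pose=(-2,-8,W); sL=40/37, sR=40/37; mL=20/37, mR=60/37; mL+mR=80/37 → advance +1; mR−mL=40/37 → turn +1·90°
n=1: pose=(-3,-8,S); sL=20/13, sR=4/5; mL=74/65, mR=102/65; mL+mR=176/65 → advance +1; mR−mL=28/65 → turn +1·90°
n=2: pose=(-3,-9,E); sL=8/5, sR=40/29; mL=132/145, mR=316/145; mL+mR=448/145 → advance +1; mR−mL=184/145 → turn +1·90°
n=3: pose=(-2,-9,N); sL=10/9, sR=5/2; mL=-5/36, mR=55/18; mL+mR=35/12 → advance +1; mR−mL=115/36 → turn +1·90°
n=4: pose=(-2,-8,W); sL=40/37, sR=40/37; mL=20/37, mR=60/37; mL+mR=80/37 → advance +1; mR−mL=40/37 → turn +1·90°
n=5: pose=(-3,-8,S); sL=20/13, sR=4/5; mL=74/65, mR=102/65; mL+mR=176/65 → advance +1; mR−mL=28/65 → turn +1·90°
n=6: pose=(-3,-9,E); sL=8/5, sR=40/29; mL=132/145, mR=316/145; mL+mR=448/145 → advance +1; mR−mL=184/145 → turn +1·90°
n=7: pose=(-2,-9,N); sL=10/9, sR=5/2; mL=-5/36, mR=55/18; mL+mR=35/12 → advance +1; mR−mL=115/36 → turn +1·90°

0 40/37 40/37 20/37 60/37 -2 -8 W
1 20/13 4/5 74/65 102/65 -3 -8 S
2 8/5 40/29 132/145 316/145 -3 -9 E
3 10/9 5/2 -5/36 55/18 -2 -9 N
4 40/37 40/37 20/37 60/37 -2 -8 W
5 20/13 4/5 74/65 102/65 -3 -8 S
6 8/5 40/29 132/145 316/145 -3 -9 E
7 10/9 5/2 -5/36 55/18 -2 -9 N
final -2 -8 W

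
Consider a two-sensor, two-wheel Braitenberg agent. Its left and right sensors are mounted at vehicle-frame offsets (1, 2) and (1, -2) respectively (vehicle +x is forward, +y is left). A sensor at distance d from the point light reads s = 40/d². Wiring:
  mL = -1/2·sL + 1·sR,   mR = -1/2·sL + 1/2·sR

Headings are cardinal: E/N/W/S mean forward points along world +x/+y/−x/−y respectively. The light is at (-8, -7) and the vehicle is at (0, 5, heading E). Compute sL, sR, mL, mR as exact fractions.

left sensor world pos  = (1, 7); dL² = 277
right sensor world pos = (1, 3); dR² = 181
sL = 40/277 = 40/277
sR = 40/181 = 40/181
mL = -1/2·sL + 1·sR = 7460/50137
mR = -1/2·sL + 1/2·sR = 1920/50137

40/277 40/181 7460/50137 1920/50137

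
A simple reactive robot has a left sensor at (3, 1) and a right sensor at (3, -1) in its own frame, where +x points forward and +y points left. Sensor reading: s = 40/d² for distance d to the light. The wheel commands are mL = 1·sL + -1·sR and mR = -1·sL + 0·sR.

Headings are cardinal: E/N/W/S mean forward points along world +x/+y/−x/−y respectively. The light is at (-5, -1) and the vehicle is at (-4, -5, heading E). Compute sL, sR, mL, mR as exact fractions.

left sensor world pos  = (-1, -4); dL² = 25
right sensor world pos = (-1, -6); dR² = 41
sL = 40/25 = 8/5
sR = 40/41 = 40/41
mL = 1·sL + -1·sR = 128/205
mR = -1·sL + 0·sR = -8/5

8/5 40/41 128/205 -8/5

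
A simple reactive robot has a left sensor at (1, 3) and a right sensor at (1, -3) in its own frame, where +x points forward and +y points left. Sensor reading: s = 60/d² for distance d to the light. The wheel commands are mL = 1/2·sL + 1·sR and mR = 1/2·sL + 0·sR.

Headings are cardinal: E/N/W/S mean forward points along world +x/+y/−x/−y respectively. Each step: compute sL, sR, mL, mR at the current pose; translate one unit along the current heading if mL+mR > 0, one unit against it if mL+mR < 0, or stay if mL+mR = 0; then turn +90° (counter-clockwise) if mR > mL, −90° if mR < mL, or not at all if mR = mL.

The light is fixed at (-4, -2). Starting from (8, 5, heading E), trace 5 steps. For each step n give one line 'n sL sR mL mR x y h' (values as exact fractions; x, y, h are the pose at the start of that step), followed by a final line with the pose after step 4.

0 60/269 12/37 4338/9953 30/269 8 5 E
1 15/73 15/34 675/1241 15/146 9 5 S
2 20/51 4/15 118/255 10/51 9 4 W
3 6/13 30/137 801/1781 3/13 8 4 N
4 60/269 12/37 4338/9953 30/269 8 5 E
final 9 5 S

n=0: pose=(8,5,E); sL=60/269, sR=12/37; mL=4338/9953, mR=30/269; mL+mR=5448/9953 → advance +1; mR−mL=-12/37 → turn -1·90°
n=1: pose=(9,5,S); sL=15/73, sR=15/34; mL=675/1241, mR=15/146; mL+mR=1605/2482 → advance +1; mR−mL=-15/34 → turn -1·90°
n=2: pose=(9,4,W); sL=20/51, sR=4/15; mL=118/255, mR=10/51; mL+mR=56/85 → advance +1; mR−mL=-4/15 → turn -1·90°
n=3: pose=(8,4,N); sL=6/13, sR=30/137; mL=801/1781, mR=3/13; mL+mR=1212/1781 → advance +1; mR−mL=-30/137 → turn -1·90°
n=4: pose=(8,5,E); sL=60/269, sR=12/37; mL=4338/9953, mR=30/269; mL+mR=5448/9953 → advance +1; mR−mL=-12/37 → turn -1·90°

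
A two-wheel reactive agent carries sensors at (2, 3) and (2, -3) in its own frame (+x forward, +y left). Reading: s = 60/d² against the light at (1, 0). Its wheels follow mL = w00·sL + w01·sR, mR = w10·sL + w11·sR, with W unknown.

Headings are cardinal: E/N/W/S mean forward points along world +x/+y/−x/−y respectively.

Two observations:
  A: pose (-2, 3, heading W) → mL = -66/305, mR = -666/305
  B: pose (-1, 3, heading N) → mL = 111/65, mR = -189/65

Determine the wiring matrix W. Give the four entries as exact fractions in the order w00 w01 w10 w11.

obs A: pose=(-2,3,W) → sL=12/5, sR=60/61, mL=-66/305, mR=-666/305
obs B: pose=(-1,3,N) → sL=6/5, sR=30/13, mL=111/65, mR=-189/65
sensor matrix S = [[12/5, 60/61], [6/5, 30/13]]; det S = 3456/793
solve [mL_A; mL_B] = S·[w00; w01] and [mR_A; mR_B] = S·[w10; w11]:
  w00 = -1/2, w01 = 1, w10 = -1/2, w11 = -1

-1/2 1 -1/2 -1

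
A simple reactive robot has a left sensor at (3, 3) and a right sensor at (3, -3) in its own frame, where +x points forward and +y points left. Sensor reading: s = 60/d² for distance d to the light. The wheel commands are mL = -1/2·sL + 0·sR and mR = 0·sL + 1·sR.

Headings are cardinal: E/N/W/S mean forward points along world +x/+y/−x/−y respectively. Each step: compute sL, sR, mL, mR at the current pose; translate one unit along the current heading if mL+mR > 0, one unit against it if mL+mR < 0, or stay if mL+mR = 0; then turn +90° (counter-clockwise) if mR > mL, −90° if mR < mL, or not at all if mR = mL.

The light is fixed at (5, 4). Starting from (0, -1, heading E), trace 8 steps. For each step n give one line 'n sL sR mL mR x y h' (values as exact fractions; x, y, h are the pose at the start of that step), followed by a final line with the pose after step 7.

0 15/2 15/17 -15/4 15/17 0 -1 E
1 12/17 60/13 -6/17 60/13 -1 -1 N
2 6/13 30/41 -3/13 30/41 -1 0 W
3 12/13 60/149 -6/13 60/149 -2 0 S
4 15/4 15/13 -15/8 15/13 -2 1 E
5 60/121 12/5 -30/121 12/5 -3 1 N
6 30/73 30/61 -15/73 30/61 -3 2 W
7 60/61 60/169 -30/61 60/169 -4 2 S
final -4 3 E

n=0: pose=(0,-1,E); sL=15/2, sR=15/17; mL=-15/4, mR=15/17; mL+mR=-195/68 → advance -1; mR−mL=315/68 → turn +1·90°
n=1: pose=(-1,-1,N); sL=12/17, sR=60/13; mL=-6/17, mR=60/13; mL+mR=942/221 → advance +1; mR−mL=1098/221 → turn +1·90°
n=2: pose=(-1,0,W); sL=6/13, sR=30/41; mL=-3/13, mR=30/41; mL+mR=267/533 → advance +1; mR−mL=513/533 → turn +1·90°
n=3: pose=(-2,0,S); sL=12/13, sR=60/149; mL=-6/13, mR=60/149; mL+mR=-114/1937 → advance -1; mR−mL=1674/1937 → turn +1·90°
n=4: pose=(-2,1,E); sL=15/4, sR=15/13; mL=-15/8, mR=15/13; mL+mR=-75/104 → advance -1; mR−mL=315/104 → turn +1·90°
n=5: pose=(-3,1,N); sL=60/121, sR=12/5; mL=-30/121, mR=12/5; mL+mR=1302/605 → advance +1; mR−mL=1602/605 → turn +1·90°
n=6: pose=(-3,2,W); sL=30/73, sR=30/61; mL=-15/73, mR=30/61; mL+mR=1275/4453 → advance +1; mR−mL=3105/4453 → turn +1·90°
n=7: pose=(-4,2,S); sL=60/61, sR=60/169; mL=-30/61, mR=60/169; mL+mR=-1410/10309 → advance -1; mR−mL=8730/10309 → turn +1·90°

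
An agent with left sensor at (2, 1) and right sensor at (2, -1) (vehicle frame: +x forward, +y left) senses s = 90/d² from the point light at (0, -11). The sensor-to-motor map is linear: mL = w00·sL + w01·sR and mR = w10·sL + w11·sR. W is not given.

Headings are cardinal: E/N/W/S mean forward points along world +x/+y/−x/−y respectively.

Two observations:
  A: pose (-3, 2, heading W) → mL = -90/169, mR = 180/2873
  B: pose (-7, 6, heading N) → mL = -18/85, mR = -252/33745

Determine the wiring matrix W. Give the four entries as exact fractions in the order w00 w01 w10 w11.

obs A: pose=(-3,2,W) → sL=90/169, sR=90/221, mL=-90/169, mR=180/2873
obs B: pose=(-7,6,N) → sL=18/85, sR=90/397, mL=-18/85, mR=-252/33745
sensor matrix S = [[90/169, 90/221], [18/85, 90/397]]; det S = 668736/19389877
solve [mL_A; mL_B] = S·[w00; w01] and [mR_A; mR_B] = S·[w10; w11]:
  w00 = -1, w01 = 0, w10 = 1/2, w11 = -1/2

-1 0 1/2 -1/2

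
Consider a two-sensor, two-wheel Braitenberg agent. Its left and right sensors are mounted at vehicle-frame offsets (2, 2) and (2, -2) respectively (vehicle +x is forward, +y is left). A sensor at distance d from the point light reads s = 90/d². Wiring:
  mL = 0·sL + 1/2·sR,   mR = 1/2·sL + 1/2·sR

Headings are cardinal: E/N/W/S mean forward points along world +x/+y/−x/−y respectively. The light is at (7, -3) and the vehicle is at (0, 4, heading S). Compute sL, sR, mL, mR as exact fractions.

9/5 45/53 45/106 351/265

left sensor world pos  = (2, 2); dL² = 50
right sensor world pos = (-2, 2); dR² = 106
sL = 90/50 = 9/5
sR = 90/106 = 45/53
mL = 0·sL + 1/2·sR = 45/106
mR = 1/2·sL + 1/2·sR = 351/265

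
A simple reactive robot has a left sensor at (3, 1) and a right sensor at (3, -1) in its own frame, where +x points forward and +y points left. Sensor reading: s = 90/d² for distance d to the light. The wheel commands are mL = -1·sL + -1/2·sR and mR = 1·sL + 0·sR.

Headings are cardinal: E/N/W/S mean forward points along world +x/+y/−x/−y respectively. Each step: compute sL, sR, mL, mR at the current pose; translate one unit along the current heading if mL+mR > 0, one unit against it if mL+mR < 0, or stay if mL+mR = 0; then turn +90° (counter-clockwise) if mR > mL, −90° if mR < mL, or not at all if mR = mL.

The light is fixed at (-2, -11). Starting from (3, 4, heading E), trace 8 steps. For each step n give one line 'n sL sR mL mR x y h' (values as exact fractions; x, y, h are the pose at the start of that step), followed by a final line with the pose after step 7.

0 9/32 9/26 -189/416 9/32 3 4 E
1 10/37 90/349 -5155/12913 10/37 2 4 N
2 9/17 45/113 -2799/3842 9/17 2 3 W
3 90/157 90/137 -19395/21509 90/157 3 3 S
4 9/32 9/26 -189/416 9/32 3 4 E
5 10/37 90/349 -5155/12913 10/37 2 4 N
6 9/17 45/113 -2799/3842 9/17 2 3 W
7 90/157 90/137 -19395/21509 90/157 3 3 S
final 3 4 E

n=0: pose=(3,4,E); sL=9/32, sR=9/26; mL=-189/416, mR=9/32; mL+mR=-9/52 → advance -1; mR−mL=153/208 → turn +1·90°
n=1: pose=(2,4,N); sL=10/37, sR=90/349; mL=-5155/12913, mR=10/37; mL+mR=-45/349 → advance -1; mR−mL=8645/12913 → turn +1·90°
n=2: pose=(2,3,W); sL=9/17, sR=45/113; mL=-2799/3842, mR=9/17; mL+mR=-45/226 → advance -1; mR−mL=4833/3842 → turn +1·90°
n=3: pose=(3,3,S); sL=90/157, sR=90/137; mL=-19395/21509, mR=90/157; mL+mR=-45/137 → advance -1; mR−mL=31725/21509 → turn +1·90°
n=4: pose=(3,4,E); sL=9/32, sR=9/26; mL=-189/416, mR=9/32; mL+mR=-9/52 → advance -1; mR−mL=153/208 → turn +1·90°
n=5: pose=(2,4,N); sL=10/37, sR=90/349; mL=-5155/12913, mR=10/37; mL+mR=-45/349 → advance -1; mR−mL=8645/12913 → turn +1·90°
n=6: pose=(2,3,W); sL=9/17, sR=45/113; mL=-2799/3842, mR=9/17; mL+mR=-45/226 → advance -1; mR−mL=4833/3842 → turn +1·90°
n=7: pose=(3,3,S); sL=90/157, sR=90/137; mL=-19395/21509, mR=90/157; mL+mR=-45/137 → advance -1; mR−mL=31725/21509 → turn +1·90°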